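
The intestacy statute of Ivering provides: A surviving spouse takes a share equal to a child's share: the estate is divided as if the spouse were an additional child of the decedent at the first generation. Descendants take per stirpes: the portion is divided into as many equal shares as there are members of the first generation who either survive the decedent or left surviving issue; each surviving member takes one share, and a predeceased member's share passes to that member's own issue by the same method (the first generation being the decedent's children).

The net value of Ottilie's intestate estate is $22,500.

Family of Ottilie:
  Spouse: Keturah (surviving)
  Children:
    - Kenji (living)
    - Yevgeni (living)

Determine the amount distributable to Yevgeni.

The spouse counts as an additional share at the children's level, so there are 3 primary shares of $7,500. Keturah takes one such share ($7,500).
The children's combined portion ($15,000) is divided into 2 shares of $7,500: Kenji and Yevgeni each take $7,500.

Yevgeni receives $7,500.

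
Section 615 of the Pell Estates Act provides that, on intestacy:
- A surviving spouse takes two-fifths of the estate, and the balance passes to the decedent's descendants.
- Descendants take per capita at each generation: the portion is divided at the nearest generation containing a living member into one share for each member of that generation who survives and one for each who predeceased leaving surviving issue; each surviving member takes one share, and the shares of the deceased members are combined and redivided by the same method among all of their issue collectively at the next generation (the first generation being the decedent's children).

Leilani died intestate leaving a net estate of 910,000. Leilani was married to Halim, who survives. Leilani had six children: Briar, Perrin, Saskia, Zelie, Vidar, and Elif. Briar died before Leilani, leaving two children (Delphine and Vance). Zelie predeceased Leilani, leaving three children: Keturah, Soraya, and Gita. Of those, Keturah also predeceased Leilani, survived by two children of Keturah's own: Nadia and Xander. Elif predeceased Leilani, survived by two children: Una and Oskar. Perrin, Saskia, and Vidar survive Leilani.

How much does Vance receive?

Vance receives 39,000.

Halim takes two-fifths of 910,000 = 364,000. The remaining 546,000 passes to the descendants.
The descendants' portion (546,000) is divided at the children's generation into 6 shares of 91,000. Perrin, Saskia, and Vidar each take 91,000. The 3 shares of the deceased (Briar, Zelie, and Elif) are combined into a pool of 273,000.
That pool (273,000) is divided at the grandchildren's generation into 7 shares of 39,000. Delphine, Vance, Soraya, Gita, Una, and Oskar each take 39,000. The remaining share for the deceased Keturah (39,000) is carried to the next generation.
That pool (39,000) is divided at the great-grandchildren's generation equally among Nadia and Xander: 19,500 each.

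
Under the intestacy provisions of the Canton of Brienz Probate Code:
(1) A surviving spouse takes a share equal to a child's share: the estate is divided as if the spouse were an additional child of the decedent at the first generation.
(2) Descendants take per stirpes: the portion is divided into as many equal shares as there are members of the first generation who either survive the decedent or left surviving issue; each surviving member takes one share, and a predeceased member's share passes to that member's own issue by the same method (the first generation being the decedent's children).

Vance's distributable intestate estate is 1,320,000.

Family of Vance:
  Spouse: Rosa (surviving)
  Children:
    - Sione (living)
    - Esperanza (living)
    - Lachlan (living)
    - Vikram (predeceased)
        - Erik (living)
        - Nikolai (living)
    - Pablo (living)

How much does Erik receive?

The spouse counts as an additional share at the children's level, so there are 6 primary shares of 220,000. Rosa takes one such share (220,000).
The children's combined portion (1,100,000) is divided into 5 shares of 220,000: Sione, Esperanza, Lachlan, and Pablo each take 220,000; Vikram's 220,000 share passes to Vikram's issue.
Vikram's share (220,000) is divided into 2 shares of 110,000: Erik and Nikolai each take 110,000.

Erik receives 110,000.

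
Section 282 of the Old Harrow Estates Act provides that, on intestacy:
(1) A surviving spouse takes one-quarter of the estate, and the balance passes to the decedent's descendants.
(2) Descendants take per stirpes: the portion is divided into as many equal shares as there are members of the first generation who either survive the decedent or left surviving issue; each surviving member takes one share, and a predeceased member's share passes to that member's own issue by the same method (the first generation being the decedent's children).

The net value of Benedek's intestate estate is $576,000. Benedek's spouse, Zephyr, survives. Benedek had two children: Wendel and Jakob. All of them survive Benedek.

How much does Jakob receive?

Jakob receives $216,000.

Zephyr takes one-quarter of $576,000 = $144,000. The remaining $432,000 passes to the descendants.
The descendants' portion ($432,000) is divided into 2 shares of $216,000: Wendel and Jakob each take $216,000.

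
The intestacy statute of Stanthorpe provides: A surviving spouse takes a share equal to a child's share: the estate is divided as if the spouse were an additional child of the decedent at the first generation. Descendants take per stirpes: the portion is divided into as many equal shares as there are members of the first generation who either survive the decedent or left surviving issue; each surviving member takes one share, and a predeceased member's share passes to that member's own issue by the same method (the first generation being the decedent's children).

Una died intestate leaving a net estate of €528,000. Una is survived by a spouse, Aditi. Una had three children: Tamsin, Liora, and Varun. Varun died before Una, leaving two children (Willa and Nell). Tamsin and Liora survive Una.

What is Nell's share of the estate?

The spouse counts as an additional share at the children's level, so there are 4 primary shares of €132,000. Aditi takes one such share (€132,000).
The children's combined portion (€396,000) is divided into 3 shares of €132,000: Tamsin and Liora each take €132,000; Varun's €132,000 share passes to Varun's issue.
Varun's share (€132,000) is divided into 2 shares of €66,000: Willa and Nell each take €66,000.

Nell receives €66,000.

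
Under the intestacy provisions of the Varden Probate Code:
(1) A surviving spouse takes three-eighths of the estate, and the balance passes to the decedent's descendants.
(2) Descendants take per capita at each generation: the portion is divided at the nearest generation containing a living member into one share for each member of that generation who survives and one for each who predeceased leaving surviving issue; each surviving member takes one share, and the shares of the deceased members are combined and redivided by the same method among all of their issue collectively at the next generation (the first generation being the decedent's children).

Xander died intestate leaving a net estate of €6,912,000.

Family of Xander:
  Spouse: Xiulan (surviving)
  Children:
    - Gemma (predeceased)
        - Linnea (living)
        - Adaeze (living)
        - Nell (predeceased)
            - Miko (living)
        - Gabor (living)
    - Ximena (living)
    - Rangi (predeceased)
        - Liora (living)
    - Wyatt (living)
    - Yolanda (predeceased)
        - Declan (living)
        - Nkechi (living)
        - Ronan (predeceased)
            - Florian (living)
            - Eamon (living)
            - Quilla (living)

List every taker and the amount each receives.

Xiulan: €2,592,000; Linnea: €324,000; Adaeze: €324,000; Miko: €162,000; Gabor: €324,000; Ximena: €864,000; Liora: €324,000; Wyatt: €864,000; Declan: €324,000; Nkechi: €324,000; Florian: €162,000; Eamon: €162,000; Quilla: €162,000

Xiulan takes three-eighths of €6,912,000 = €2,592,000. The remaining €4,320,000 passes to the descendants.
The descendants' portion (€4,320,000) is divided at the children's generation into 5 shares of €864,000. Ximena and Wyatt each take €864,000. The 3 shares of the deceased (Gemma, Rangi, and Yolanda) are combined into a pool of €2,592,000.
That pool (€2,592,000) is divided at the grandchildren's generation into 8 shares of €324,000. Linnea, Adaeze, Gabor, Liora, Declan, and Nkechi each take €324,000. The 2 shares of the deceased (Nell and Ronan) are combined into a pool of €648,000.
That pool (€648,000) is divided at the great-grandchildren's generation equally among Miko, Florian, Eamon, and Quilla: €162,000 each.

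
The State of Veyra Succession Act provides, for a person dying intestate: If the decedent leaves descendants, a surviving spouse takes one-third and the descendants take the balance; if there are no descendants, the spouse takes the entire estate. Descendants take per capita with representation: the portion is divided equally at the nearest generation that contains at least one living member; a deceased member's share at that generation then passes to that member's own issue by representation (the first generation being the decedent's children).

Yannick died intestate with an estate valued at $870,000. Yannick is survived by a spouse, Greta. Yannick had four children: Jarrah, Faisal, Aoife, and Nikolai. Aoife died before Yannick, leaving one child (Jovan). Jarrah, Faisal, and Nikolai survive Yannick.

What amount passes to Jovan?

Jovan receives $145,000.

Greta takes one-third of $870,000 = $290,000. The remaining $580,000 passes to the descendants.
The descendants' portion ($580,000) is divided into 4 shares of $145,000: Jarrah, Faisal, and Nikolai each take $145,000; Aoife's $145,000 share passes to Aoife's issue.
Aoife's share ($145,000) passes entirely to Jovan.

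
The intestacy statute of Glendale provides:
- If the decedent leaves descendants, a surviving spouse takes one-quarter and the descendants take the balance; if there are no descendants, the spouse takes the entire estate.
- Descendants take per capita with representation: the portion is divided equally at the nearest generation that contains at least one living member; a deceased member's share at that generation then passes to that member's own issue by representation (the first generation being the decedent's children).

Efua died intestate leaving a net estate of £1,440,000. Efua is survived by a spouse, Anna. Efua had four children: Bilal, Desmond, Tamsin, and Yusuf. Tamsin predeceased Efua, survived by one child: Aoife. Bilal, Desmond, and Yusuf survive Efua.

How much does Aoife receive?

Anna takes one-quarter of £1,440,000 = £360,000. The remaining £1,080,000 passes to the descendants.
The descendants' portion (£1,080,000) is divided into 4 shares of £270,000: Bilal, Desmond, and Yusuf each take £270,000; Tamsin's £270,000 share passes to Tamsin's issue.
Tamsin's share (£270,000) passes entirely to Aoife.

Aoife receives £270,000.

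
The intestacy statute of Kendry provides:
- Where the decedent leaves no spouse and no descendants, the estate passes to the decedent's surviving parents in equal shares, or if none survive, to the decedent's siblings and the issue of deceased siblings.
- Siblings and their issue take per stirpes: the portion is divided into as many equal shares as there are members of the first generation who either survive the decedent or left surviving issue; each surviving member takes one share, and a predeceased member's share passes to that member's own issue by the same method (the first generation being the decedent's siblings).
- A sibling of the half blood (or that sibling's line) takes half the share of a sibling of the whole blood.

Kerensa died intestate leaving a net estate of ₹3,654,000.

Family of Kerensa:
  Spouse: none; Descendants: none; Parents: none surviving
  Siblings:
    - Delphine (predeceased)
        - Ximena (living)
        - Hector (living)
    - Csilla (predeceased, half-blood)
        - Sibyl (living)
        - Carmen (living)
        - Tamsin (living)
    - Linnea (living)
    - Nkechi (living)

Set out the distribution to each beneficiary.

Ximena: ₹522,000; Hector: ₹522,000; Sibyl: ₹174,000; Carmen: ₹174,000; Tamsin: ₹174,000; Linnea: ₹1,044,000; Nkechi: ₹1,044,000

The entire ₹3,654,000 passes to the siblings and their issue.
Counting each half-blood sibling's line as half a unit, there are 7/2 units in ₹3,654,000, so one unit is ₹1,044,000. Whole-blood lines (Delphine, Linnea, and Nkechi) take ₹1,044,000 each; half-blood lines (Csilla) take ₹522,000 each.
Delphine's share (₹1,044,000) is divided into 2 shares of ₹522,000: Ximena and Hector each take ₹522,000.
Csilla's share (₹522,000) is divided into 3 shares of ₹174,000: Sibyl, Carmen, and Tamsin each take ₹174,000.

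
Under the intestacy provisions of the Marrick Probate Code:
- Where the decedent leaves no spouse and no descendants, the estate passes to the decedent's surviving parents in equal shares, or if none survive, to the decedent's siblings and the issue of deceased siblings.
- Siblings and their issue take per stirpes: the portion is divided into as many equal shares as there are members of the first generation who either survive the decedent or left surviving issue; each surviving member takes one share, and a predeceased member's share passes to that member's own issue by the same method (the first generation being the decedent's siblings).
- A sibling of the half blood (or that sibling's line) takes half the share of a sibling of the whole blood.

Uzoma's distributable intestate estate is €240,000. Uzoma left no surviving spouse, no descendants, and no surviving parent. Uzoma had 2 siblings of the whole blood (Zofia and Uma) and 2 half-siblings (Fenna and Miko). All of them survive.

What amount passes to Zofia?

Zofia receives €80,000.

The entire €240,000 passes to the siblings and their issue.
Counting each half-blood sibling's line as half a unit, there are 3 units in €240,000, so one unit is €80,000. Whole-blood lines (Zofia and Uma) take €80,000 each; half-blood lines (Fenna and Miko) take €40,000 each.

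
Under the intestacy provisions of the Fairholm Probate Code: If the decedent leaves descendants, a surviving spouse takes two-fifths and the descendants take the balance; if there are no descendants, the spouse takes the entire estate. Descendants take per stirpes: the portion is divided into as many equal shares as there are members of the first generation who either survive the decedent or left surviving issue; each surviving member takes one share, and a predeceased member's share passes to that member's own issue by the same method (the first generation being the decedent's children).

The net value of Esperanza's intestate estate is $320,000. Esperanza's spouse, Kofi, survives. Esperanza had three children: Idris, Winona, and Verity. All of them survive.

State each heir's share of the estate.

Kofi: $128,000; Idris: $64,000; Winona: $64,000; Verity: $64,000

Kofi takes two-fifths of $320,000 = $128,000. The remaining $192,000 passes to the descendants.
The descendants' portion ($192,000) is divided into 3 shares of $64,000: Idris, Winona, and Verity each take $64,000.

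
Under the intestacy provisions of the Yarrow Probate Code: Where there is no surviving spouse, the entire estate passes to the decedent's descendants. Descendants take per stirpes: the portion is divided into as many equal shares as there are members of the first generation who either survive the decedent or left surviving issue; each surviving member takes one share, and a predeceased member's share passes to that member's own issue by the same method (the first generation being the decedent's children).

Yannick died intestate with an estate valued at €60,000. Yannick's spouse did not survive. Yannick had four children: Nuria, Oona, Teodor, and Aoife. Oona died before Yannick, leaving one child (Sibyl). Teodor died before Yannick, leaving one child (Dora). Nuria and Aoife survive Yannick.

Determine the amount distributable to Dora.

The entire €60,000 passes to the descendants.
That amount (€60,000) is divided into 4 shares of €15,000: Nuria and Aoife each take €15,000; Oona's €15,000 share passes to Oona's issue; Teodor's €15,000 share passes to Teodor's issue.
Oona's share (€15,000) passes entirely to Sibyl.
Teodor's share (€15,000) passes entirely to Dora.

Dora receives €15,000.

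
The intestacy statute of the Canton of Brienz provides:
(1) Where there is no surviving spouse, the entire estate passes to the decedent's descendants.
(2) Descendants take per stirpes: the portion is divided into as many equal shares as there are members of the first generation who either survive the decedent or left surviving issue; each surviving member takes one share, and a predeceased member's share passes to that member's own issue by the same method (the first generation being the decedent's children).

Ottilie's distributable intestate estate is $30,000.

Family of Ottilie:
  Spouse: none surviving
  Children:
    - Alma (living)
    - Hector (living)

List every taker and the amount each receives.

The entire $30,000 passes to the descendants.
That amount ($30,000) is divided into 2 shares of $15,000: Alma and Hector each take $15,000.

Alma: $15,000; Hector: $15,000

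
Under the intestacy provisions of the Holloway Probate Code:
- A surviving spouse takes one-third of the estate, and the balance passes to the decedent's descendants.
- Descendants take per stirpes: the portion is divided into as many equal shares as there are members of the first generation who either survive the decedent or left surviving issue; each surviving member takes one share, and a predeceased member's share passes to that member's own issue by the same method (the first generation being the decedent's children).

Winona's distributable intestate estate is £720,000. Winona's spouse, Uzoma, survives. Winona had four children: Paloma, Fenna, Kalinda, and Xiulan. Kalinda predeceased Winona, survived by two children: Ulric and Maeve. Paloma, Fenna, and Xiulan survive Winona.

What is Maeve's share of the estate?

Maeve receives £60,000.

Uzoma takes one-third of £720,000 = £240,000. The remaining £480,000 passes to the descendants.
The descendants' portion (£480,000) is divided into 4 shares of £120,000: Paloma, Fenna, and Xiulan each take £120,000; Kalinda's £120,000 share passes to Kalinda's issue.
Kalinda's share (£120,000) is divided into 2 shares of £60,000: Ulric and Maeve each take £60,000.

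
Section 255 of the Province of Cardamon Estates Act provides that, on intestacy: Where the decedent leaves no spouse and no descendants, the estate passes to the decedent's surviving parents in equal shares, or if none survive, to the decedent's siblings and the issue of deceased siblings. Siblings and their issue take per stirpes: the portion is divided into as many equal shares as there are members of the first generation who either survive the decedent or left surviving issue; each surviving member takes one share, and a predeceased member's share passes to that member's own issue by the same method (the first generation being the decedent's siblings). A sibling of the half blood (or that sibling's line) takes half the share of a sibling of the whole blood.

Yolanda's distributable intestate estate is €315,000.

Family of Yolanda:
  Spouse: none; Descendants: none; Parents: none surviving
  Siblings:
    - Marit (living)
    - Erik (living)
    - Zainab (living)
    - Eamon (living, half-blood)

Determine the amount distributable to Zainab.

The entire €315,000 passes to the siblings and their issue.
Counting each half-blood sibling's line as half a unit, there are 7/2 units in €315,000, so one unit is €90,000. Whole-blood lines (Marit, Erik, and Zainab) take €90,000 each; half-blood lines (Eamon) take €45,000 each.

Zainab receives €90,000.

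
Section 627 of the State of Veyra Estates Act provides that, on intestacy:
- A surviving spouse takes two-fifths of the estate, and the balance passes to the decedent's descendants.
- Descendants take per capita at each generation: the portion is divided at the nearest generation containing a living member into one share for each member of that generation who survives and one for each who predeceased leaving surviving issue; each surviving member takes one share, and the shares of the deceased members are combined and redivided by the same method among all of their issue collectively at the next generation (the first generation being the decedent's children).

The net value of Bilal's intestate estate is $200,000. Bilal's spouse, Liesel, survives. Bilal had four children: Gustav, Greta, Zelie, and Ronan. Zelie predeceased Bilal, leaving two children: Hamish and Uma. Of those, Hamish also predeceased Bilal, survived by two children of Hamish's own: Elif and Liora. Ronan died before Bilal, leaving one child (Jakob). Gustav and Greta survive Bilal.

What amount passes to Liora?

Liesel takes two-fifths of $200,000 = $80,000. The remaining $120,000 passes to the descendants.
The descendants' portion ($120,000) is divided at the children's generation into 4 shares of $30,000. Gustav and Greta each take $30,000. The 2 shares of the deceased (Zelie and Ronan) are combined into a pool of $60,000.
That pool ($60,000) is divided at the grandchildren's generation into 3 shares of $20,000. Uma and Jakob each take $20,000. The remaining share for the deceased Hamish ($20,000) is carried to the next generation.
That pool ($20,000) is divided at the great-grandchildren's generation equally among Elif and Liora: $10,000 each.

Liora receives $10,000.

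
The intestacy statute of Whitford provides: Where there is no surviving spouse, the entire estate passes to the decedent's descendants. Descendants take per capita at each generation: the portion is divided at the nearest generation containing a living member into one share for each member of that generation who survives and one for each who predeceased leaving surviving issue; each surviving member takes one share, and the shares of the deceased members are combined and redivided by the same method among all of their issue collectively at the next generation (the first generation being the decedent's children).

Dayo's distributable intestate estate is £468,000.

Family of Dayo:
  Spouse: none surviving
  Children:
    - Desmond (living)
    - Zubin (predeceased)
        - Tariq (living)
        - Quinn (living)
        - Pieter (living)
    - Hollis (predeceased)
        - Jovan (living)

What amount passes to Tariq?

Tariq receives £78,000.

The entire £468,000 passes to the descendants.
That amount (£468,000) is divided at the children's generation into 3 shares of £156,000. Desmond takes £156,000. The 2 shares of the deceased (Zubin and Hollis) are combined into a pool of £312,000.
That pool (£312,000) is divided at the grandchildren's generation equally among Tariq, Quinn, Pieter, and Jovan: £78,000 each.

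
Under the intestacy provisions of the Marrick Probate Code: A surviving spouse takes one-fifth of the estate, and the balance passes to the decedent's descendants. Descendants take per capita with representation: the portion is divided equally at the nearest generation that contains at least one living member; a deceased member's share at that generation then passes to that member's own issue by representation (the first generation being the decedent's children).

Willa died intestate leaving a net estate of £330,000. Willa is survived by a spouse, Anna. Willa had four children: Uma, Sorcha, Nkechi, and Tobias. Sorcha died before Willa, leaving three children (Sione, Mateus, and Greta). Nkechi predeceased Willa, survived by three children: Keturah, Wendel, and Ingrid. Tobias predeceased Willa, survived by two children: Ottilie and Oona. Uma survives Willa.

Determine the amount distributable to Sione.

Sione receives £22,000.

Anna takes one-fifth of £330,000 = £66,000. The remaining £264,000 passes to the descendants.
The descendants' portion (£264,000) is divided into 4 shares of £66,000: Uma takes £66,000; Sorcha's £66,000 share passes to Sorcha's issue; Nkechi's £66,000 share passes to Nkechi's issue; Tobias's £66,000 share passes to Tobias's issue.
Sorcha's share (£66,000) is divided into 3 shares of £22,000: Sione, Mateus, and Greta each take £22,000.
Nkechi's share (£66,000) is divided into 3 shares of £22,000: Keturah, Wendel, and Ingrid each take £22,000.
Tobias's share (£66,000) is divided into 2 shares of £33,000: Ottilie and Oona each take £33,000.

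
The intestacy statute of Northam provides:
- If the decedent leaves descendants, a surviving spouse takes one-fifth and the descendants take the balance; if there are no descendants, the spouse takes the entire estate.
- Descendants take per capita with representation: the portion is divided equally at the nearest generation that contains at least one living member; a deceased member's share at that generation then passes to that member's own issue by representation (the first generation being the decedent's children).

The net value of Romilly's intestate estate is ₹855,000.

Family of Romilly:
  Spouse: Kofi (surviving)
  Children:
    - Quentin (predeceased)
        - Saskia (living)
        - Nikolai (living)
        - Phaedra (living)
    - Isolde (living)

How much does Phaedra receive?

Kofi takes one-fifth of ₹855,000 = ₹171,000. The remaining ₹684,000 passes to the descendants.
The descendants' portion (₹684,000) is divided into 2 shares of ₹342,000: Isolde takes ₹342,000; Quentin's ₹342,000 share passes to Quentin's issue.
Quentin's share (₹342,000) is divided into 3 shares of ₹114,000: Saskia, Nikolai, and Phaedra each take ₹114,000.

Phaedra receives ₹114,000.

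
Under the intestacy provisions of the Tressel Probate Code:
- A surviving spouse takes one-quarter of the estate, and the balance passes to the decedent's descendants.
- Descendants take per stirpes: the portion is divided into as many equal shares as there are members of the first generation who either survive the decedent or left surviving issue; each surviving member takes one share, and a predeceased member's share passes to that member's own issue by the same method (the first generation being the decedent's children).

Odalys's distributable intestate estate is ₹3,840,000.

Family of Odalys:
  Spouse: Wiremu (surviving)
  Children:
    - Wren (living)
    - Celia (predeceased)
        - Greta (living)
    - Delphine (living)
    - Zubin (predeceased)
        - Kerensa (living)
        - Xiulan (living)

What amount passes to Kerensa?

Wiremu takes one-quarter of ₹3,840,000 = ₹960,000. The remaining ₹2,880,000 passes to the descendants.
The descendants' portion (₹2,880,000) is divided into 4 shares of ₹720,000: Wren and Delphine each take ₹720,000; Celia's ₹720,000 share passes to Celia's issue; Zubin's ₹720,000 share passes to Zubin's issue.
Celia's share (₹720,000) passes entirely to Greta.
Zubin's share (₹720,000) is divided into 2 shares of ₹360,000: Kerensa and Xiulan each take ₹360,000.

Kerensa receives ₹360,000.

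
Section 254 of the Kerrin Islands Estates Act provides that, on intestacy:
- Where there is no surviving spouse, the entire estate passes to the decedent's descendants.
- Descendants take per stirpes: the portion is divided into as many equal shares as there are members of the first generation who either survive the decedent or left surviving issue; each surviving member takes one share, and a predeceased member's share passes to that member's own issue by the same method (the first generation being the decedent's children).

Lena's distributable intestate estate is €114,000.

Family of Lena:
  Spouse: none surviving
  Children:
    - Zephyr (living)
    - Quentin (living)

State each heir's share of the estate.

The entire €114,000 passes to the descendants.
That amount (€114,000) is divided into 2 shares of €57,000: Zephyr and Quentin each take €57,000.

Zephyr: €57,000; Quentin: €57,000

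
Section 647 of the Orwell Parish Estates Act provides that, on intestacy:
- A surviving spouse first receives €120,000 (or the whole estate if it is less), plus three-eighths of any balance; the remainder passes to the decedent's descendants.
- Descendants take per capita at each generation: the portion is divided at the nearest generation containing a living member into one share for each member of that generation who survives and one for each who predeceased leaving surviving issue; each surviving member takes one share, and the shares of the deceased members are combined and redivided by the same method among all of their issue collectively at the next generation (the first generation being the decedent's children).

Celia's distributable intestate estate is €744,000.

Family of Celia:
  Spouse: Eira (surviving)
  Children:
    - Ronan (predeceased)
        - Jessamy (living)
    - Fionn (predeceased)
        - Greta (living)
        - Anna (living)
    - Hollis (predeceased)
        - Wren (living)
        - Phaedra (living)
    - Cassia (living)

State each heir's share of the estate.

Eira: €354,000; Jessamy: €58,500; Greta: €58,500; Anna: €58,500; Wren: €58,500; Phaedra: €58,500; Cassia: €97,500

Eira first takes €120,000, leaving a balance of €624,000. Eira then takes three-eighths of the balance (€234,000), for a total of €354,000. The remaining €390,000 passes to the descendants.
The descendants' portion (€390,000) is divided at the children's generation into 4 shares of €97,500. Cassia takes €97,500. The 3 shares of the deceased (Ronan, Fionn, and Hollis) are combined into a pool of €292,500.
That pool (€292,500) is divided at the grandchildren's generation equally among Jessamy, Greta, Anna, Wren, and Phaedra: €58,500 each.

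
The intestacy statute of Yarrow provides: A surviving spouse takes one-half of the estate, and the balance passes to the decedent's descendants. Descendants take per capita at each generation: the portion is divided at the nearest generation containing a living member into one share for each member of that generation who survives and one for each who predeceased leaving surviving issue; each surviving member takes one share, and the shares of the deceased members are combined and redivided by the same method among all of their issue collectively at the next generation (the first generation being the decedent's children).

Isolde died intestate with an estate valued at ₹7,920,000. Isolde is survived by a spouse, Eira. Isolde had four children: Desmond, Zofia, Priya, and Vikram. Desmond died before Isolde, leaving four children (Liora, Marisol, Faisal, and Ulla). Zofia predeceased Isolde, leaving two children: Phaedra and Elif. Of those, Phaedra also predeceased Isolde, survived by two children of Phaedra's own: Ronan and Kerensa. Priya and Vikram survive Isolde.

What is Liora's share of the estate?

Eira takes one-half of ₹7,920,000 = ₹3,960,000. The remaining ₹3,960,000 passes to the descendants.
The descendants' portion (₹3,960,000) is divided at the children's generation into 4 shares of ₹990,000. Priya and Vikram each take ₹990,000. The 2 shares of the deceased (Desmond and Zofia) are combined into a pool of ₹1,980,000.
That pool (₹1,980,000) is divided at the grandchildren's generation into 6 shares of ₹330,000. Liora, Marisol, Faisal, Ulla, and Elif each take ₹330,000. The remaining share for the deceased Phaedra (₹330,000) is carried to the next generation.
That pool (₹330,000) is divided at the great-grandchildren's generation equally among Ronan and Kerensa: ₹165,000 each.

Liora receives ₹330,000.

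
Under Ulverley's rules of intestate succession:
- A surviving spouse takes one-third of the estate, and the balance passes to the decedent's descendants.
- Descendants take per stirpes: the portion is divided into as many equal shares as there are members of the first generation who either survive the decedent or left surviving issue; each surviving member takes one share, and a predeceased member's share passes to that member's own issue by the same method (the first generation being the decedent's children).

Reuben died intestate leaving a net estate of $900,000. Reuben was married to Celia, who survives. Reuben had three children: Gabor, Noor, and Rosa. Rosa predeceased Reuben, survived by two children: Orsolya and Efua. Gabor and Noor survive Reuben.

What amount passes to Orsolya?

Celia takes one-third of $900,000 = $300,000. The remaining $600,000 passes to the descendants.
The descendants' portion ($600,000) is divided into 3 shares of $200,000: Gabor and Noor each take $200,000; Rosa's $200,000 share passes to Rosa's issue.
Rosa's share ($200,000) is divided into 2 shares of $100,000: Orsolya and Efua each take $100,000.

Orsolya receives $100,000.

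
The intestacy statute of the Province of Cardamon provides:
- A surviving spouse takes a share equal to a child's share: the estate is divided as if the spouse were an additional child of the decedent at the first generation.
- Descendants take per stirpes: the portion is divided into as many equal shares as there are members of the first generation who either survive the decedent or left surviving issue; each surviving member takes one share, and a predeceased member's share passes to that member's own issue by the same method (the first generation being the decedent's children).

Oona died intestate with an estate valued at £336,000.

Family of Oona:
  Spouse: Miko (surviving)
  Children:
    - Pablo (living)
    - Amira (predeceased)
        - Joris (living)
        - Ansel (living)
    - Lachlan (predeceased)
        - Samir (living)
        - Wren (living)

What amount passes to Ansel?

The spouse counts as an additional share at the children's level, so there are 4 primary shares of £84,000. Miko takes one such share (£84,000).
The children's combined portion (£252,000) is divided into 3 shares of £84,000: Pablo takes £84,000; Amira's £84,000 share passes to Amira's issue; Lachlan's £84,000 share passes to Lachlan's issue.
Amira's share (£84,000) is divided into 2 shares of £42,000: Joris and Ansel each take £42,000.
Lachlan's share (£84,000) is divided into 2 shares of £42,000: Samir and Wren each take £42,000.

Ansel receives £42,000.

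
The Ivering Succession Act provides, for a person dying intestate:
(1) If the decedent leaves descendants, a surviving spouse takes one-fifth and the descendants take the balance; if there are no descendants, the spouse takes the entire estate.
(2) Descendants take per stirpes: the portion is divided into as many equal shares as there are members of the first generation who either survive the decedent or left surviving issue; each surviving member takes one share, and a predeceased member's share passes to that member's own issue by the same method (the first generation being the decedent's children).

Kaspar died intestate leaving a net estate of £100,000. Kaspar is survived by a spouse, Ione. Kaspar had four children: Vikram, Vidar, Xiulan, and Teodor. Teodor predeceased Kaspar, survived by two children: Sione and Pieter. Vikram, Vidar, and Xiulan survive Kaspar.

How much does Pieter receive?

Pieter receives £10,000.

Ione takes one-fifth of £100,000 = £20,000. The remaining £80,000 passes to the descendants.
The descendants' portion (£80,000) is divided into 4 shares of £20,000: Vikram, Vidar, and Xiulan each take £20,000; Teodor's £20,000 share passes to Teodor's issue.
Teodor's share (£20,000) is divided into 2 shares of £10,000: Sione and Pieter each take £10,000.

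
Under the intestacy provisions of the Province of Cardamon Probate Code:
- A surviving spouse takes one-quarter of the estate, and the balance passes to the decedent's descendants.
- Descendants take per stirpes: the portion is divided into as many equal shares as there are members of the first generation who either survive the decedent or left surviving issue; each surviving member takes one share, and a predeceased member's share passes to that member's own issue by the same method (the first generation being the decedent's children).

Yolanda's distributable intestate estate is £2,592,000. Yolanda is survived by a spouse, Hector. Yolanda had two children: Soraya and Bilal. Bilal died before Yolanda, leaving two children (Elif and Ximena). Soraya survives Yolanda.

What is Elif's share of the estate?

Elif receives £486,000.

Hector takes one-quarter of £2,592,000 = £648,000. The remaining £1,944,000 passes to the descendants.
The descendants' portion (£1,944,000) is divided into 2 shares of £972,000: Soraya takes £972,000; Bilal's £972,000 share passes to Bilal's issue.
Bilal's share (£972,000) is divided into 2 shares of £486,000: Elif and Ximena each take £486,000.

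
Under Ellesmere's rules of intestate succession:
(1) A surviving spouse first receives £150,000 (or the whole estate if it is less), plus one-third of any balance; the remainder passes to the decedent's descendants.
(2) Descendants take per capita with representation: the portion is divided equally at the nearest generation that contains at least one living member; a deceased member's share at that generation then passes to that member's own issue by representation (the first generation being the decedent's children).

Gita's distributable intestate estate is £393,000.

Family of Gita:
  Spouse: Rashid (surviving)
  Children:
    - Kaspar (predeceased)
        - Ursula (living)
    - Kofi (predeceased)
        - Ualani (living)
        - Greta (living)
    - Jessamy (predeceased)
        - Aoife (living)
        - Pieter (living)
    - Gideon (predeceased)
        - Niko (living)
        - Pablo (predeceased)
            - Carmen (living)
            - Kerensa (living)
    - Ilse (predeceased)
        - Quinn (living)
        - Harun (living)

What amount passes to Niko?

Rashid first takes £150,000, leaving a balance of £243,000. Rashid then takes one-third of the balance (£81,000), for a total of £231,000. The remaining £162,000 passes to the descendants.
No child survives, so the initial division is made at the grandchildren's generation.
The descendants' portion (£162,000) is divided into 9 shares of £18,000: Ursula, Ualani, Greta, Aoife, Pieter, Niko, Quinn, and Harun each take £18,000; Pablo's £18,000 share passes to Pablo's issue.
Pablo's share (£18,000) is divided into 2 shares of £9,000: Carmen and Kerensa each take £9,000.

Niko receives £18,000.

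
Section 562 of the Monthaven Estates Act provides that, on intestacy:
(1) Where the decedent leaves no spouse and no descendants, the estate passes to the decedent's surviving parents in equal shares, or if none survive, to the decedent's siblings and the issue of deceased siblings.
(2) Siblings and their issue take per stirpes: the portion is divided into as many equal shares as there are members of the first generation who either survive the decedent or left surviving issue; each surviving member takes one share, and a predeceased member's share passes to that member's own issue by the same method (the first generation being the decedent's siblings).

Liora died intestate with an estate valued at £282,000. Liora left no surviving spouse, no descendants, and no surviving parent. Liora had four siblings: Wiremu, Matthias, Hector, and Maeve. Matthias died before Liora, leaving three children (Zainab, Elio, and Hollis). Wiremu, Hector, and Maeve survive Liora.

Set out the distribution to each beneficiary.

Wiremu: £70,500; Zainab: £23,500; Elio: £23,500; Hollis: £23,500; Hector: £70,500; Maeve: £70,500

The entire £282,000 passes to the siblings and their issue.
That amount (£282,000) is divided into 4 shares of £70,500: Wiremu, Hector, and Maeve each take £70,500; Matthias's £70,500 share passes to Matthias's issue.
Matthias's share (£70,500) is divided into 3 shares of £23,500: Zainab, Elio, and Hollis each take £23,500.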